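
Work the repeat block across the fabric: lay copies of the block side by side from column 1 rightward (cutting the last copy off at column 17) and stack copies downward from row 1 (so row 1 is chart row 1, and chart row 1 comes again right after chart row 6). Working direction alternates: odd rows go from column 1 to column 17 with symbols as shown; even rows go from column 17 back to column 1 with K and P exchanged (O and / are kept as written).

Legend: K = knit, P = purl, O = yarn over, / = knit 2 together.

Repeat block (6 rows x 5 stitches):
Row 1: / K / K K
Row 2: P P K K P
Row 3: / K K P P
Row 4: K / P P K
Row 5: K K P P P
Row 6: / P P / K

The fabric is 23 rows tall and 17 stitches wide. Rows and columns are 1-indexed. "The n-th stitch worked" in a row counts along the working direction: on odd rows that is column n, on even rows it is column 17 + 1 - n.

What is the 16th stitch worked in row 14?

Row 14 uses chart row ((14-1) mod 6)+1 = 2. Row 14 is even, so WS.
Chart row 2 tiled across columns 1-17: P P K K P P P K K P P P K K P P P
Wrong side: read the tiled row from column 17 down to 1 and exchange K with P (leave O, /).
Row 14 as worked: K K K P P K K K P P K K K P P K K
Counting 16 along the worked row gives K.

Stitch:
K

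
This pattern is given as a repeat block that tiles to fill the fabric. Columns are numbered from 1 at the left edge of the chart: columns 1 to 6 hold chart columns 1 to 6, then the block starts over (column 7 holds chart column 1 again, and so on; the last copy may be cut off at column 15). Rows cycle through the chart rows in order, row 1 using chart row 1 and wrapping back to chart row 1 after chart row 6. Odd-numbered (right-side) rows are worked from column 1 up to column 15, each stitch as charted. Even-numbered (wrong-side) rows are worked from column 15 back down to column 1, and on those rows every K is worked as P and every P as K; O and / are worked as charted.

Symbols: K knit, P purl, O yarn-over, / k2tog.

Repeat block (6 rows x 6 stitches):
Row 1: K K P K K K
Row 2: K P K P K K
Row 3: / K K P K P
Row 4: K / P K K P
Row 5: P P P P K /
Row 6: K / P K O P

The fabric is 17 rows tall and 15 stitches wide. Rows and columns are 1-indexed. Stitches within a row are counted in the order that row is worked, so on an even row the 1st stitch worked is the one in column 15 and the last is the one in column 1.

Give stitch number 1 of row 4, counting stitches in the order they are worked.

Result:
K

Derivation:
For row 4: chart row = ((4-1) mod 6) + 1 = 4; this is a WS (even) row.
Chart row 4 tiled across columns 1-15: K / P K K P K / P K K P K / P
Wrong side: read the tiled row from column 15 down to 1 and exchange K with P (leave O, /).
Row 4 as worked: K / P K P P K / P K P P K / P
Stitch 1 in working order -> K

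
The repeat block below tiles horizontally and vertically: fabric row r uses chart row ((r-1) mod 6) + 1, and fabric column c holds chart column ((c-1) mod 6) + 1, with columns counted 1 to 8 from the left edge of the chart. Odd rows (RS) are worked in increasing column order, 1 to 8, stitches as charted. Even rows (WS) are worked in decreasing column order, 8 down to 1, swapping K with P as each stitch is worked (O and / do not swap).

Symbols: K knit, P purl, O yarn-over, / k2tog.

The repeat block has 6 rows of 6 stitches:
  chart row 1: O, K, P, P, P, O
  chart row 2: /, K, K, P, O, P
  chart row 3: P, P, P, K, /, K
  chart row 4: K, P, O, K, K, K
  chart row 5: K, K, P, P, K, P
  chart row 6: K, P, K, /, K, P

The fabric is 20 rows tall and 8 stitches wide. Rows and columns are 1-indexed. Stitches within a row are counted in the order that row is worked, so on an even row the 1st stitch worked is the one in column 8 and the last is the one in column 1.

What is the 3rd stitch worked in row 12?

Result:
K

Derivation:
Row 12: (12-1) mod 6 = 5, so use chart row 6. Even row -> WS.
Chart row 6 tiled across columns 1-8: K P K / K P K P
Wrong side: read the tiled row from column 8 down to 1 and exchange K with P (leave O, /).
Row 12 as worked: K P K P / P K P
Stitch 3 in working order -> K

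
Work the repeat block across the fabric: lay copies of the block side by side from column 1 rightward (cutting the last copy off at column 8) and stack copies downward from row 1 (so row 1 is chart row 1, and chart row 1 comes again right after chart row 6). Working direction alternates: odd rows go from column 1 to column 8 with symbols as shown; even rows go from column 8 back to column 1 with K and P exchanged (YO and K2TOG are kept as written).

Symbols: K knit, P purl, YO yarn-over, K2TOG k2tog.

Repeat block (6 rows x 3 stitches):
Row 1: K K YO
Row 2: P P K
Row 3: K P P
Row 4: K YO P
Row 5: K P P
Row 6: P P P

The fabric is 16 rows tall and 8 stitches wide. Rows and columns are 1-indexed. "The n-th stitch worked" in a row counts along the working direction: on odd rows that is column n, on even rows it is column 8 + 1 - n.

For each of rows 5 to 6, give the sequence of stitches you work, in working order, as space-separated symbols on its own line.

== ROWS AS WORKED ==
K P P K P P K P
K K K K K K K K

Derivation:
Row 5: chart row 5, RS - tile across columns 1-8 and work as-is.
Row 6: chart row 6, WS - tiled (columns 1-8): P P P P P P P P; work from column 8 back to 1 with K<->P swapped.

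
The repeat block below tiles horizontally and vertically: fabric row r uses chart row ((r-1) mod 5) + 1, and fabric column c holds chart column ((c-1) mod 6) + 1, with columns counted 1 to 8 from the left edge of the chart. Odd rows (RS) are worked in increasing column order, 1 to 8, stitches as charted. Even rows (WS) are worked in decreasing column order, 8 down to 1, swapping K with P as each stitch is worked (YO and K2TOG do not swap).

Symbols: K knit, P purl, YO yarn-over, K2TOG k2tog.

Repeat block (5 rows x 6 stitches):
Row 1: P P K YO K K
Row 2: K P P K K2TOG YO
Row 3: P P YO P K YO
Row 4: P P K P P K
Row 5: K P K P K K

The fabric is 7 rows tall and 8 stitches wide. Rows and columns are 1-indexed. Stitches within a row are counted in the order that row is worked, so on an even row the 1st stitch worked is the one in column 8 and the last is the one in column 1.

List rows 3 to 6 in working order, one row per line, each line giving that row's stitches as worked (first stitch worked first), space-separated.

Row 3: chart row 3, RS - tile across columns 1-8 and work as-is.
Row 4: chart row 4, WS - tiled (columns 1-8): P P K P P K P P; work from column 8 back to 1 with K<->P swapped.
Row 5: chart row 5, RS - tile across columns 1-8 and work as-is.
Row 6: chart row 1, WS - tiled (columns 1-8): P P K YO K K P P; work from column 8 back to 1 with K<->P swapped.

Result:
P P YO P K YO P P
K K P K K P K K
K P K P K K K P
K K P P YO P K K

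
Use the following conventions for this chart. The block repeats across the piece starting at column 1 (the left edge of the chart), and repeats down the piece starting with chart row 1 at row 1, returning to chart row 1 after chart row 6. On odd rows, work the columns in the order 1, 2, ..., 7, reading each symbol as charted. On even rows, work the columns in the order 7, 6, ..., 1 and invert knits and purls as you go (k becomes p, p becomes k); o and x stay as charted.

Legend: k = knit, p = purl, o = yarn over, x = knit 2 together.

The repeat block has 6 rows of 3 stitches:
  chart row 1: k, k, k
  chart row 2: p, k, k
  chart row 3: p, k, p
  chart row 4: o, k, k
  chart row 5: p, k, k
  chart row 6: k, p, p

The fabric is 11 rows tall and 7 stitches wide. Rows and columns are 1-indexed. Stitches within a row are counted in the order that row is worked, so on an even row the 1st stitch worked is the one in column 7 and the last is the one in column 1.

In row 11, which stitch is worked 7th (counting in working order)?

Result:
p

Derivation:
Row 11: (11-1) mod 6 = 4, so use chart row 5. Odd row -> RS.
Chart row 5 tiled across columns 1-7: p k k p k k p
RS: work column 1 to column 7, symbols as charted — the tiled row is the row as worked.
Stitch 7 in working order -> p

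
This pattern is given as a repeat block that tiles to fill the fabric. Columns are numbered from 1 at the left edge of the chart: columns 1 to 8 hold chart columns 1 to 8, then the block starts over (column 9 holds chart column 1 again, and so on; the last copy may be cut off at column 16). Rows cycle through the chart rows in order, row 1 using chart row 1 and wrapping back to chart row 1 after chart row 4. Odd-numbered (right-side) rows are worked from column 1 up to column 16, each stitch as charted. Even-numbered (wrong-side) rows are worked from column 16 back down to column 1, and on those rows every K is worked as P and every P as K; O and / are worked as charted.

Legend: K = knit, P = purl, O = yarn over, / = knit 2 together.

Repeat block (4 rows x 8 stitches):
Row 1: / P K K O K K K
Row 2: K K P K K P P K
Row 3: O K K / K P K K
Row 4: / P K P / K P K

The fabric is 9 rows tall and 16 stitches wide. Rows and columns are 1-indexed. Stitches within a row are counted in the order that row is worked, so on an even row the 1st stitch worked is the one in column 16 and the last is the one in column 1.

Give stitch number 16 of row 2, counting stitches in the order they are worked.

== STITCH ==
P

Derivation:
Row 2 uses chart row ((2-1) mod 4)+1 = 2. Row 2 is even, so WS.
Chart row 2 tiled across columns 1-16: K K P K K P P K K K P K K P P K
WS: work from column 16 back to column 1 (reverse the tiled row), swapping K<->P (O and / unchanged).
Row 2 as worked: P K K P P K P P P K K P P K P P
Counting 16 along the worked row gives P.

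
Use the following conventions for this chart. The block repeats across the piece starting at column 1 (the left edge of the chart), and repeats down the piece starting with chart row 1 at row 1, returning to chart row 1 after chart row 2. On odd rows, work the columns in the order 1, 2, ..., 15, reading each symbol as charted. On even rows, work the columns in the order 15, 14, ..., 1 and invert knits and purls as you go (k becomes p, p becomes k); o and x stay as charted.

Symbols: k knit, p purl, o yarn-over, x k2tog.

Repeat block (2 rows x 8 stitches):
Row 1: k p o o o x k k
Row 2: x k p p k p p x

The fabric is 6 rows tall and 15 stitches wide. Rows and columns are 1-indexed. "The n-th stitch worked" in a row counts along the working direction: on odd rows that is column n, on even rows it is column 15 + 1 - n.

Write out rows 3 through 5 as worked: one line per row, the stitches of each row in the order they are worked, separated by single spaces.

Result:
k p o o o x k k k p o o o x k
k k p k k p x x k k p k k p x
k p o o o x k k k p o o o x k

Derivation:
Row 3: chart row 1, RS - tile across columns 1-15 and work as-is.
Row 4: chart row 2, WS - tiled (columns 1-15): x k p p k p p x x k p p k p p; work from column 15 back to 1 with k<->p swapped.
Row 5: chart row 1, RS - tile across columns 1-15 and work as-is.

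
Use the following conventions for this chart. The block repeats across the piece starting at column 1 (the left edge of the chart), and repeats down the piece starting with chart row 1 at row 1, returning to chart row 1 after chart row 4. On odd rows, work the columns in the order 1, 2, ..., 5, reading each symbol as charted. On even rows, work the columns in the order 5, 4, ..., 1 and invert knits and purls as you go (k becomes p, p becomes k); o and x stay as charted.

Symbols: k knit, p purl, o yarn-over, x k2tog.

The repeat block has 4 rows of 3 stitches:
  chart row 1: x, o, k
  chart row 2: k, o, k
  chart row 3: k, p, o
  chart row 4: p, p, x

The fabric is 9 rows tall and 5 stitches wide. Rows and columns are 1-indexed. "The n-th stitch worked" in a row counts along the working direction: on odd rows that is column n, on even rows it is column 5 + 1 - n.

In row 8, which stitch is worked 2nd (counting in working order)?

Row 8 uses chart row ((8-1) mod 4)+1 = 4. Row 8 is even, so WS.
Chart row 4 tiled across columns 1-5: p p x p p
WS: work from column 5 back to column 1 (reverse the tiled row), swapping k<->p (o and x unchanged).
Row 8 as worked: k k x k k
Counting 2 along the worked row gives k.

Stitch:
k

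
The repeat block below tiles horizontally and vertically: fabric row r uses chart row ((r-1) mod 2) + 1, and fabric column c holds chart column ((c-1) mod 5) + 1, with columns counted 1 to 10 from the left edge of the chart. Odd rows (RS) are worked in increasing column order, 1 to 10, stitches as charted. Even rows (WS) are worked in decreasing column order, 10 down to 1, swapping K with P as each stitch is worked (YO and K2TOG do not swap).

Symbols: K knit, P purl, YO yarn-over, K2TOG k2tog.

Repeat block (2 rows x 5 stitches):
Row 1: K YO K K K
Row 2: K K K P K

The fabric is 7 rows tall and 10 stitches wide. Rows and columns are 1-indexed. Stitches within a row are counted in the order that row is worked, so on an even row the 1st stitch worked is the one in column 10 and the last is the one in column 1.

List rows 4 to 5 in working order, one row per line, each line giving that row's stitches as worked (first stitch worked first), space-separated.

Result:
P K P P P P K P P P
K YO K K K K YO K K K

Derivation:
Row 4: chart row 2, WS - tiled (columns 1-10): K K K P K K K K P K; work from column 10 back to 1 with K<->P swapped.
Row 5: chart row 1, RS - tile across columns 1-10 and work as-is.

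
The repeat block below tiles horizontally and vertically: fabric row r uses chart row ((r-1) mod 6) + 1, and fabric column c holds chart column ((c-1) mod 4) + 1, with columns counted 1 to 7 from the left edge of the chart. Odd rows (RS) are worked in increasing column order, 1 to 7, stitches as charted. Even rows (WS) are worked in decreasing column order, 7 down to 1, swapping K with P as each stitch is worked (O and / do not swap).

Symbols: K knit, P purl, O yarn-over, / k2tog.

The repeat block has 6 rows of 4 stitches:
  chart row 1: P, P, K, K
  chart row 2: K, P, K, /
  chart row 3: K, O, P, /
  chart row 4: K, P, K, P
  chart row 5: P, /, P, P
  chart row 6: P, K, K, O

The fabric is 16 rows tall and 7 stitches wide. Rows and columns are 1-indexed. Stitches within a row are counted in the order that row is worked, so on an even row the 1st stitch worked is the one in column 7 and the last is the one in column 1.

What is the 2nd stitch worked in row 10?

For row 10: chart row = ((10-1) mod 6) + 1 = 4; this is a WS (even) row.
Chart row 4 tiled across columns 1-7: K P K P K P K
WS row: flip the tiled sequence (start at column 7) and apply K<->P; O and / stay.
Row 10 as worked: P K P K P K P
The 2nd stitch worked is K.

Result:
K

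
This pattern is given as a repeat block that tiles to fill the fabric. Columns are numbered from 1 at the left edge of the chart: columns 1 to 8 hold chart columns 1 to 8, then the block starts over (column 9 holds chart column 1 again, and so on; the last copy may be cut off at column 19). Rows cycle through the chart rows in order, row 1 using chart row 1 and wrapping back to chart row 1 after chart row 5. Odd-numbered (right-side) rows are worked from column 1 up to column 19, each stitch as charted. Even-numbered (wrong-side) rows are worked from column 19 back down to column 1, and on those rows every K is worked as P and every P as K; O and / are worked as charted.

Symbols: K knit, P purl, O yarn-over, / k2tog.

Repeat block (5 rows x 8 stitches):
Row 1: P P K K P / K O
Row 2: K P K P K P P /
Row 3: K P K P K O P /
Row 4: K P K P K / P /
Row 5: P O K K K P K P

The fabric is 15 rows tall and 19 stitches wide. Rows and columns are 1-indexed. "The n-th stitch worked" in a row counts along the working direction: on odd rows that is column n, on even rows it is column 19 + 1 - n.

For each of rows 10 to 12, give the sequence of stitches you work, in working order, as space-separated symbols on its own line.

Rows as worked:
P O K K P K P P P O K K P K P P P O K
P P K K P / K O P P K K P / K O P P K
P K P / K K P K P K P / K K P K P K P

Derivation:
Row 10: chart row 5, WS - tiled (columns 1-19): P O K K K P K P P O K K K P K P P O K; work from column 19 back to 1 with K<->P swapped.
Row 11: chart row 1, RS - tile across columns 1-19 and work as-is.
Row 12: chart row 2, WS - tiled (columns 1-19): K P K P K P P / K P K P K P P / K P K; work from column 19 back to 1 with K<->P swapped.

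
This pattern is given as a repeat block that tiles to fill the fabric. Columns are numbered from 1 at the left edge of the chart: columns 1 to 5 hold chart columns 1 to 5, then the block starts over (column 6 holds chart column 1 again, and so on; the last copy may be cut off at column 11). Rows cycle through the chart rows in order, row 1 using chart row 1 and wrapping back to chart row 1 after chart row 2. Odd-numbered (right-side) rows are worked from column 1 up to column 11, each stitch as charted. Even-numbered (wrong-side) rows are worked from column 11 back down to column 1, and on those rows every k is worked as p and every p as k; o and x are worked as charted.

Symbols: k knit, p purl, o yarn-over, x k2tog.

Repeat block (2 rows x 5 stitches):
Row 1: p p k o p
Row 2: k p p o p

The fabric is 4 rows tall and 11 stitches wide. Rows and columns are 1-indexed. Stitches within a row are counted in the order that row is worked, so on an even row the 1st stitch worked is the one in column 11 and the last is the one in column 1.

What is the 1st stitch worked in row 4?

Stitch:
p

Derivation:
Row 4 uses chart row ((4-1) mod 2)+1 = 2. Row 4 is even, so WS.
Chart row 2 tiled across columns 1-11: k p p o p k p p o p k
WS: work from column 11 back to column 1 (reverse the tiled row), swapping k<->p (o and x unchanged).
Row 4 as worked: p k o k k p k o k k p
Stitch 1 in working order -> p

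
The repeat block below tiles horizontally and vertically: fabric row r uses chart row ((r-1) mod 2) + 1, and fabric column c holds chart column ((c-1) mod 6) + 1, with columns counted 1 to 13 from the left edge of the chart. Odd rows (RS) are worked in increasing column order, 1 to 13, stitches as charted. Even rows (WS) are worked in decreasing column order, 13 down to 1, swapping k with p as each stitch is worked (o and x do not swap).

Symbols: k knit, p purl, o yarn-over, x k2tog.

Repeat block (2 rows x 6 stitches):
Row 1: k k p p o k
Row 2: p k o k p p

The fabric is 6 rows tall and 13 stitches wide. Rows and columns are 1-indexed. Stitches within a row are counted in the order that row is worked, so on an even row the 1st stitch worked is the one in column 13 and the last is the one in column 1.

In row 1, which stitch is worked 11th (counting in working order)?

Stitch:
o

Derivation:
For row 1: chart row = ((1-1) mod 2) + 1 = 1; this is a RS (odd) row.
Chart row 1 tiled across columns 1-13: k k p p o k k k p p o k k
Right side: take the tiled row as-is (worked left to right from column 1).
The 11th stitch worked is o.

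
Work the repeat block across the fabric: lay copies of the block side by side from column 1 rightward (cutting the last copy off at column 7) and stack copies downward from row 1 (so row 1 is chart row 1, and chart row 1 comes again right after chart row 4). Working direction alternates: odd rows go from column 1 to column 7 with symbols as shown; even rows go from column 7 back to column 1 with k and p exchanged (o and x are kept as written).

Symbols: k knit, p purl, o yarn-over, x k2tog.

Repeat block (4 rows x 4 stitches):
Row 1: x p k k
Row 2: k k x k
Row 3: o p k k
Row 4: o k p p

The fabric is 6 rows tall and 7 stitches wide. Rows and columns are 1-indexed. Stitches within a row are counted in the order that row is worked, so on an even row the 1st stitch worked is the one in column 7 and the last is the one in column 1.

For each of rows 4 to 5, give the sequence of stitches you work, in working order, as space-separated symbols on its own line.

== ROWS AS WORKED ==
k p o k k p o
x p k k x p k

Derivation:
Row 4: chart row 4, WS - tiled (columns 1-7): o k p p o k p; work from column 7 back to 1 with k<->p swapped.
Row 5: chart row 1, RS - tile across columns 1-7 and work as-is.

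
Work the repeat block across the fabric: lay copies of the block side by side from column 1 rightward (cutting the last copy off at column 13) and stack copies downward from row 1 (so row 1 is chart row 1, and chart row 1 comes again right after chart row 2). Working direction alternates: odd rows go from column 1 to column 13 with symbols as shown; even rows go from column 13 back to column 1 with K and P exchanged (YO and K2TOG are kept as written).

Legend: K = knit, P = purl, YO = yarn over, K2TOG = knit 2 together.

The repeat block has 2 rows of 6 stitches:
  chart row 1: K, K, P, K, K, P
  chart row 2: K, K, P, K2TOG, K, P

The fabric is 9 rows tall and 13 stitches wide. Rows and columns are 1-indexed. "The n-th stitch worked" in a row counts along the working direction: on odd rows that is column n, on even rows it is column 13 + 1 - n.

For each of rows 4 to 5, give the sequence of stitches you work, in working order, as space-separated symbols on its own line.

Row 4: chart row 2, WS - tiled (columns 1-13): K K P K2TOG K P K K P K2TOG K P K; work from column 13 back to 1 with K<->P swapped.
Row 5: chart row 1, RS - tile across columns 1-13 and work as-is.

Result:
P K P K2TOG K P P K P K2TOG K P P
K K P K K P K K P K K P K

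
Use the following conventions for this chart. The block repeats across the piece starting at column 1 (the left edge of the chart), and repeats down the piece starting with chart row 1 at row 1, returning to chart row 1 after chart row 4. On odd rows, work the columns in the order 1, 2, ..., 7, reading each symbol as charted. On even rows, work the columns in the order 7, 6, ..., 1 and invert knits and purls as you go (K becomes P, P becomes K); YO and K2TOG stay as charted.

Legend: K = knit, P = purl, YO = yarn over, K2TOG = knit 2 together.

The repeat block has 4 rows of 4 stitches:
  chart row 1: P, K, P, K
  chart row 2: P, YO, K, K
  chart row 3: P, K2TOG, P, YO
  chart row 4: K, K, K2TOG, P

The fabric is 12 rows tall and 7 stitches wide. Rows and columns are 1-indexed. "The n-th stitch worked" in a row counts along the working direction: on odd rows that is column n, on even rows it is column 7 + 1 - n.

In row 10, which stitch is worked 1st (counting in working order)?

For row 10: chart row = ((10-1) mod 4) + 1 = 2; this is a WS (even) row.
Chart row 2 tiled across columns 1-7: P YO K K P YO K
WS row: flip the tiled sequence (start at column 7) and apply K<->P; YO and K2TOG stay.
Row 10 as worked: P YO K P P YO K
Stitch 1 in working order -> P

Stitch:
P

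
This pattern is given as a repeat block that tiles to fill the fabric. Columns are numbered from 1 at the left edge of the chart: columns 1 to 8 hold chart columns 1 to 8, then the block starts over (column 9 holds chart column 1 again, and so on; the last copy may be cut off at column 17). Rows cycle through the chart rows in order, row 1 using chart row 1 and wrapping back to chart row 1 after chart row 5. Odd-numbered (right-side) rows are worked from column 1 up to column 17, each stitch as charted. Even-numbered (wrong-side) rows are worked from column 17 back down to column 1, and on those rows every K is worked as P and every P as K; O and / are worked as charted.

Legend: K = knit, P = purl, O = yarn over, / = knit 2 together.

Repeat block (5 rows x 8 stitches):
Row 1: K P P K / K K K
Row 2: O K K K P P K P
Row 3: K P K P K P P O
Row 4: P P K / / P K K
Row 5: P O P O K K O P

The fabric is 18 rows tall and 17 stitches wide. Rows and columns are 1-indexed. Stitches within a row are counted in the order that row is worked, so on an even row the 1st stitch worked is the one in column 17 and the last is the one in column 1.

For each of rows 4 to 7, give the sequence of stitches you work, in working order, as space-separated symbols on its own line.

== ROWS AS WORKED ==
K P P K / / P K K P P K / / P K K
P O P O K K O P P O P O K K O P P
P P P P / P K K P P P P / P K K P
O K K K P P K P O K K K P P K P O

Derivation:
Row 4: chart row 4, WS - tiled (columns 1-17): P P K / / P K K P P K / / P K K P; work from column 17 back to 1 with K<->P swapped.
Row 5: chart row 5, RS - tile across columns 1-17 and work as-is.
Row 6: chart row 1, WS - tiled (columns 1-17): K P P K / K K K K P P K / K K K K; work from column 17 back to 1 with K<->P swapped.
Row 7: chart row 2, RS - tile across columns 1-17 and work as-is.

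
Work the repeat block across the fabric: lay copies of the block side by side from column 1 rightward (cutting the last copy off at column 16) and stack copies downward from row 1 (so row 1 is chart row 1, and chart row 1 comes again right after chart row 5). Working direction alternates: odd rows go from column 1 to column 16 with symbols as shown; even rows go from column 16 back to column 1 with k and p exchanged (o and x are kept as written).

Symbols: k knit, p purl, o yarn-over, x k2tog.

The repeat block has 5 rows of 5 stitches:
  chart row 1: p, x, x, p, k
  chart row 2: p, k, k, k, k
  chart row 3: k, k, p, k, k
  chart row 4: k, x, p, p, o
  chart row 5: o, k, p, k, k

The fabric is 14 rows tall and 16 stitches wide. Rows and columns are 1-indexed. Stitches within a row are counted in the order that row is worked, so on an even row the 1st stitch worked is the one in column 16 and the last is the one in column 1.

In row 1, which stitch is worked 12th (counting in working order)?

Stitch:
x

Derivation:
Row 1: (1-1) mod 5 = 0, so use chart row 1. Odd row -> RS.
Chart row 1 tiled across columns 1-16: p x x p k p x x p k p x x p k p
Right side: take the tiled row as-is (worked left to right from column 1).
Counting 12 along the worked row gives x.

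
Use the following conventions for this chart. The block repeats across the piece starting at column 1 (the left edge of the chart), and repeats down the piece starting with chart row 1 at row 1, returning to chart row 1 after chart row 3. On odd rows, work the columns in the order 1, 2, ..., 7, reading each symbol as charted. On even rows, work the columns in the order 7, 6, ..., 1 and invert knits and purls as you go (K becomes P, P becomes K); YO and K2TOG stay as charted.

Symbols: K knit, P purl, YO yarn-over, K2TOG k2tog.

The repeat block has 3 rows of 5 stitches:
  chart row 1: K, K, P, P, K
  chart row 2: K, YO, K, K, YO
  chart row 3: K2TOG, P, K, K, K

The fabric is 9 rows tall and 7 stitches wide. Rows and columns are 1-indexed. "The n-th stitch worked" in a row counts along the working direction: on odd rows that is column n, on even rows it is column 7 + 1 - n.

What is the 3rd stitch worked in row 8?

Row 8: (8-1) mod 3 = 1, so use chart row 2. Even row -> WS.
Chart row 2 tiled across columns 1-7: K YO K K YO K YO
Wrong side: read the tiled row from column 7 down to 1 and exchange K with P (leave YO, K2TOG).
Row 8 as worked: YO P YO P P YO P
Stitch 3 in working order -> YO

Result:
YO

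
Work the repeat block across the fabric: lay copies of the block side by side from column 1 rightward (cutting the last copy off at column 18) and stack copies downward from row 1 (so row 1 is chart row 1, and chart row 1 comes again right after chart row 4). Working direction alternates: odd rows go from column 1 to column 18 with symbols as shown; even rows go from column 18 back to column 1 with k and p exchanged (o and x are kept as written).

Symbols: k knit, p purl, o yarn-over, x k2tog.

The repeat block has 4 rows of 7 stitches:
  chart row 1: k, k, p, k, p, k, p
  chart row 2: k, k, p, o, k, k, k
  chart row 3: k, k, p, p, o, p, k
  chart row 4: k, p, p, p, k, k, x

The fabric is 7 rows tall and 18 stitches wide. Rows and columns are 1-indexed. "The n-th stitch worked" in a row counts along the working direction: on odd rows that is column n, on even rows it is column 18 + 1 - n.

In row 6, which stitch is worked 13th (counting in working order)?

Row 6 uses chart row ((6-1) mod 4)+1 = 2. Row 6 is even, so WS.
Chart row 2 tiled across columns 1-18: k k p o k k k k k p o k k k k k p o
Wrong side: read the tiled row from column 18 down to 1 and exchange k with p (leave o, x).
Row 6 as worked: o k p p p p p o k p p p p p o k p p
The 13th stitch worked is p.

Result:
p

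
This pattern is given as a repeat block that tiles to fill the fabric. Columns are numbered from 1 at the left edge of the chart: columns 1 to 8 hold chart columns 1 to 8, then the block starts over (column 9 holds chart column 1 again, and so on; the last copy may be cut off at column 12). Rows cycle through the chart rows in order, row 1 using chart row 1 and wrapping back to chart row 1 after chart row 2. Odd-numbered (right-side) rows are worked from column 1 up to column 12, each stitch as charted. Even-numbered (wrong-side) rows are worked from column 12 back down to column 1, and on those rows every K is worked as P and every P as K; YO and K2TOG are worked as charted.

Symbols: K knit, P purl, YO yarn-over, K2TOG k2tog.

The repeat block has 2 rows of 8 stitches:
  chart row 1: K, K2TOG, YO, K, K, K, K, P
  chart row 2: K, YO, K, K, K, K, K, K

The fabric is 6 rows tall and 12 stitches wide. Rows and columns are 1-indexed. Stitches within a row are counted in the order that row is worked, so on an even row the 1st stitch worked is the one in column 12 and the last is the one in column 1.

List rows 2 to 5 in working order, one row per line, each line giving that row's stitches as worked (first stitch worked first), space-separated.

Result:
P P YO P P P P P P P YO P
K K2TOG YO K K K K P K K2TOG YO K
P P YO P P P P P P P YO P
K K2TOG YO K K K K P K K2TOG YO K

Derivation:
Row 2: chart row 2, WS - tiled (columns 1-12): K YO K K K K K K K YO K K; work from column 12 back to 1 with K<->P swapped.
Row 3: chart row 1, RS - tile across columns 1-12 and work as-is.
Row 4: chart row 2, WS - tiled (columns 1-12): K YO K K K K K K K YO K K; work from column 12 back to 1 with K<->P swapped.
Row 5: chart row 1, RS - tile across columns 1-12 and work as-is.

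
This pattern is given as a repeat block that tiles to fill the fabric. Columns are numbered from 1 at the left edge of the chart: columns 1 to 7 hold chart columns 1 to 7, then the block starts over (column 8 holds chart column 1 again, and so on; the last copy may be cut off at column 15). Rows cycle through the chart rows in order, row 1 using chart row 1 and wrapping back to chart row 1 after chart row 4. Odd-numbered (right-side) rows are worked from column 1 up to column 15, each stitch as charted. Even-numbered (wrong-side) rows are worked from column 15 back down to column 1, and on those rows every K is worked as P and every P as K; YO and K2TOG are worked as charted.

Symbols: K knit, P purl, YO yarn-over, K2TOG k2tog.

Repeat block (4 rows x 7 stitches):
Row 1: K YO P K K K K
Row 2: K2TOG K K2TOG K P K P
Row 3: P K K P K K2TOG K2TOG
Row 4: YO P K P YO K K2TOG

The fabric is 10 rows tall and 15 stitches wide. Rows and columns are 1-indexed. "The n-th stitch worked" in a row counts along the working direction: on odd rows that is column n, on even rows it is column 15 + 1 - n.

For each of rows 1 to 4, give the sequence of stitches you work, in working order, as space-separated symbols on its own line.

Row 1: chart row 1, RS - tile across columns 1-15 and work as-is.
Row 2: chart row 2, WS - tiled (columns 1-15): K2TOG K K2TOG K P K P K2TOG K K2TOG K P K P K2TOG; work from column 15 back to 1 with K<->P swapped.
Row 3: chart row 3, RS - tile across columns 1-15 and work as-is.
Row 4: chart row 4, WS - tiled (columns 1-15): YO P K P YO K K2TOG YO P K P YO K K2TOG YO; work from column 15 back to 1 with K<->P swapped.

Result:
K YO P K K K K K YO P K K K K K
K2TOG K P K P K2TOG P K2TOG K P K P K2TOG P K2TOG
P K K P K K2TOG K2TOG P K K P K K2TOG K2TOG P
YO K2TOG P YO K P K YO K2TOG P YO K P K YO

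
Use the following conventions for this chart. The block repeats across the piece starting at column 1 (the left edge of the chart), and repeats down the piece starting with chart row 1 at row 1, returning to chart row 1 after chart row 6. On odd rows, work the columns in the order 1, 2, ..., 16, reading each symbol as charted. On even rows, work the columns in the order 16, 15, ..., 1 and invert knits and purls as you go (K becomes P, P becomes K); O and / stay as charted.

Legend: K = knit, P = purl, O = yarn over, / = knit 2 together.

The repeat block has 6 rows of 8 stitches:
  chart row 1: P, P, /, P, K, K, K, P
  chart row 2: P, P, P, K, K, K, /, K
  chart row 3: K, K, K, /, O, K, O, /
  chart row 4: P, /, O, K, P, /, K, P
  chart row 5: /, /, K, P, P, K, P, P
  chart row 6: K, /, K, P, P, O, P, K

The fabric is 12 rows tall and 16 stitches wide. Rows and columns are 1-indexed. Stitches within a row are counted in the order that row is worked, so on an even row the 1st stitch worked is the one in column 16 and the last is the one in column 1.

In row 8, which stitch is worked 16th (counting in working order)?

== STITCH ==
K

Derivation:
Row 8 uses chart row ((8-1) mod 6)+1 = 2. Row 8 is even, so WS.
Chart row 2 tiled across columns 1-16: P P P K K K / K P P P K K K / K
Wrong side: read the tiled row from column 16 down to 1 and exchange K with P (leave O, /).
Row 8 as worked: P / P P P K K K P / P P P K K K
Counting 16 along the worked row gives K.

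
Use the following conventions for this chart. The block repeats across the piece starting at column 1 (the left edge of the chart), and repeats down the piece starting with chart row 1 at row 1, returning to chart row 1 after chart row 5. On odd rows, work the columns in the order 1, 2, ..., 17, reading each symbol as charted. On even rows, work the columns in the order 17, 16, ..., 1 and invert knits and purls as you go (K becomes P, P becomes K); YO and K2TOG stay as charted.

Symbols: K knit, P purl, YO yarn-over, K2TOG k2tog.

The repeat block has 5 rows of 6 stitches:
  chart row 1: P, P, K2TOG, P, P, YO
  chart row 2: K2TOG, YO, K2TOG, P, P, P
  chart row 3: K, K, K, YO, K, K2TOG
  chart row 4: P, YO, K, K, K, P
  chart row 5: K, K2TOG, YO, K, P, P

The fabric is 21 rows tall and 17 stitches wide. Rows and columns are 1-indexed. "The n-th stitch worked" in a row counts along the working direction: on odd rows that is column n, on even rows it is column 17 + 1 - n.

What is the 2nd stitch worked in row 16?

== STITCH ==
K

Derivation:
Row 16: (16-1) mod 5 = 0, so use chart row 1. Even row -> WS.
Chart row 1 tiled across columns 1-17: P P K2TOG P P YO P P K2TOG P P YO P P K2TOG P P
Wrong side: read the tiled row from column 17 down to 1 and exchange K with P (leave YO, K2TOG).
Row 16 as worked: K K K2TOG K K YO K K K2TOG K K YO K K K2TOG K K
Stitch 2 in working order -> K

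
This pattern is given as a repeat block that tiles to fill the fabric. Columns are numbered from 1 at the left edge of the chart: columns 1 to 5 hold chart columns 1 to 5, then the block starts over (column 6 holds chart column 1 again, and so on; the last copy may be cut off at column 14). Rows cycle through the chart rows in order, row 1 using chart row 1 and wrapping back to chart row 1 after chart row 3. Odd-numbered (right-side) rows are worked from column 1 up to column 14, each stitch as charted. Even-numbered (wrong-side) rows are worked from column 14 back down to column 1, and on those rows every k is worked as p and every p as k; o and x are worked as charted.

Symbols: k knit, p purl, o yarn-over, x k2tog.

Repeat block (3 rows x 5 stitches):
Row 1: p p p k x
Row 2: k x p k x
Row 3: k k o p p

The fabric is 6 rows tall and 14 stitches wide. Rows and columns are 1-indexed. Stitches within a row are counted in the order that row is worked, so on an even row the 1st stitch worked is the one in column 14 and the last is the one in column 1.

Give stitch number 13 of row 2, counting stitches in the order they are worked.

Row 2 uses chart row ((2-1) mod 3)+1 = 2. Row 2 is even, so WS.
Chart row 2 tiled across columns 1-14: k x p k x k x p k x k x p k
WS: work from column 14 back to column 1 (reverse the tiled row), swapping k<->p (o and x unchanged).
Row 2 as worked: p k x p x p k x p x p k x p
Stitch 13 in working order -> x

Result:
x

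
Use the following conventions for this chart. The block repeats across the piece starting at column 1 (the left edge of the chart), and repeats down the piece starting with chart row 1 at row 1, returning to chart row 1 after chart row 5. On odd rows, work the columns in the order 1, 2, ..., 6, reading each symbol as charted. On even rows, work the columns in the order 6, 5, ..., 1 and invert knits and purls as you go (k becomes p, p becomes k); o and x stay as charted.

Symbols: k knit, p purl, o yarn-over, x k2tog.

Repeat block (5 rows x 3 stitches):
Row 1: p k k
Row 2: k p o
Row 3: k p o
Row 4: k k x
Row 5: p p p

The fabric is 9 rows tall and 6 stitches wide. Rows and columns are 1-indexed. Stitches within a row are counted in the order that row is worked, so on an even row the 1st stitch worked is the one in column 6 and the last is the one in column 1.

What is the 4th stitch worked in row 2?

== STITCH ==
o

Derivation:
Row 2 uses chart row ((2-1) mod 5)+1 = 2. Row 2 is even, so WS.
Chart row 2 tiled across columns 1-6: k p o k p o
WS: work from column 6 back to column 1 (reverse the tiled row), swapping k<->p (o and x unchanged).
Row 2 as worked: o k p o k p
Stitch 4 in working order -> o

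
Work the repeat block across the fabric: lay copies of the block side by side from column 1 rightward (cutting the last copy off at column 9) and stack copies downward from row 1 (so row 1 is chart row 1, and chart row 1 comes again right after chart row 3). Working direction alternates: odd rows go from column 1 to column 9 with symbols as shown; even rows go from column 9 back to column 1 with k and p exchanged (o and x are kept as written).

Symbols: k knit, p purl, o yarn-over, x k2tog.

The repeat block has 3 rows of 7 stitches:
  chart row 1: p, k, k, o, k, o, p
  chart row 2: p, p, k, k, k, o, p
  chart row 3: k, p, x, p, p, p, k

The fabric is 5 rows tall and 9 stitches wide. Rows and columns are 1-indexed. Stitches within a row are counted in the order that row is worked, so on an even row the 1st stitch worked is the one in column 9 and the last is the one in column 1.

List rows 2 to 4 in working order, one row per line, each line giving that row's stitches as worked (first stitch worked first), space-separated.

Row 2: chart row 2, WS - tiled (columns 1-9): p p k k k o p p p; work from column 9 back to 1 with k<->p swapped.
Row 3: chart row 3, RS - tile across columns 1-9 and work as-is.
Row 4: chart row 1, WS - tiled (columns 1-9): p k k o k o p p k; work from column 9 back to 1 with k<->p swapped.

Rows as worked:
k k k o p p p k k
k p x p p p k k p
p k k o p o p p k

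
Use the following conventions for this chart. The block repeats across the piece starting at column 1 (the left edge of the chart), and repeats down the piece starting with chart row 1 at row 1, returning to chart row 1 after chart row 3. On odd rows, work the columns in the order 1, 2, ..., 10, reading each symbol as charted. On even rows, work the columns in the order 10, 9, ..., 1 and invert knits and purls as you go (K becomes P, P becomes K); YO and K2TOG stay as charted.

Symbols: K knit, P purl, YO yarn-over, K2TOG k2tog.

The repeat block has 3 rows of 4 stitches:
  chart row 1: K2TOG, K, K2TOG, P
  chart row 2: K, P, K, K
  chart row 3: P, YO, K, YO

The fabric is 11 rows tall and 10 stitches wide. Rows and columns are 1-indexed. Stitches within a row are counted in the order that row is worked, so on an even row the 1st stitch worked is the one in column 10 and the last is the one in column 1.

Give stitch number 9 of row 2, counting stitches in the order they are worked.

Row 2 uses chart row ((2-1) mod 3)+1 = 2. Row 2 is even, so WS.
Chart row 2 tiled across columns 1-10: K P K K K P K K K P
WS: work from column 10 back to column 1 (reverse the tiled row), swapping K<->P (YO and K2TOG unchanged).
Row 2 as worked: K P P P K P P P K P
Stitch 9 in working order -> K

== STITCH ==
K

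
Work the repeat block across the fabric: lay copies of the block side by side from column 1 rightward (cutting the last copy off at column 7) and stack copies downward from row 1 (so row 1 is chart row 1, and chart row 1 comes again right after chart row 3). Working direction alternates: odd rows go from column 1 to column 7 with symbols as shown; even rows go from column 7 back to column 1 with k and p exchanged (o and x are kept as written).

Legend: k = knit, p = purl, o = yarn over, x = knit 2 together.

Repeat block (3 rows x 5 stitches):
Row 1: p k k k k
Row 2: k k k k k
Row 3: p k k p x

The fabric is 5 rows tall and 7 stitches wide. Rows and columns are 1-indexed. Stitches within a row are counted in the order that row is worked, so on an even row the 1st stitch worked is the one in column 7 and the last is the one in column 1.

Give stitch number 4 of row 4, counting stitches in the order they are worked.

Result:
p

Derivation:
Row 4 uses chart row ((4-1) mod 3)+1 = 1. Row 4 is even, so WS.
Chart row 1 tiled across columns 1-7: p k k k k p k
WS row: flip the tiled sequence (start at column 7) and apply k<->p; o and x stay.
Row 4 as worked: p k p p p p k
Stitch 4 in working order -> p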